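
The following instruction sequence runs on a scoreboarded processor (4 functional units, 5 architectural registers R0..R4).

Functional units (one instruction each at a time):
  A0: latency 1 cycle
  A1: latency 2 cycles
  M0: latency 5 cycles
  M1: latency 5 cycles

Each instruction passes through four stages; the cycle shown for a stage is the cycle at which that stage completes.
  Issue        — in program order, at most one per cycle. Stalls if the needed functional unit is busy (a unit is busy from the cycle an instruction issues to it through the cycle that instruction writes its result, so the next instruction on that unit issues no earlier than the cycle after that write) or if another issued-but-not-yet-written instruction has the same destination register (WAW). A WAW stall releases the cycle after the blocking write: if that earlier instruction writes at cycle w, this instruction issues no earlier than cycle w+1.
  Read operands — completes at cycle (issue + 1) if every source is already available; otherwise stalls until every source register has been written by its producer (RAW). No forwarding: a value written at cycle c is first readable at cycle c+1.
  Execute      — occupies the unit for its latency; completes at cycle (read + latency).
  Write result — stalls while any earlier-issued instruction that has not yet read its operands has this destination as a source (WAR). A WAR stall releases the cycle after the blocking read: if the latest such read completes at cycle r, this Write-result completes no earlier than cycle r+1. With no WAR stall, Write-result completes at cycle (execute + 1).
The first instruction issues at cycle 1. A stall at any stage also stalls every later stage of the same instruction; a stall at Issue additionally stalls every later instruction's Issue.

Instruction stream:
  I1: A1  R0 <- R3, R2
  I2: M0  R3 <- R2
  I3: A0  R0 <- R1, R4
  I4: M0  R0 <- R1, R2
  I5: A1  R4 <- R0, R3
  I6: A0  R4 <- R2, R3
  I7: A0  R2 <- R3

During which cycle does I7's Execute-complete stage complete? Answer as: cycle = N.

cycle = 28

I1  is:1  ro:2  ex:4  wr:5
I2  is:2  ro:3  ex:8  wr:9
I3  is:6  ro:7  ex:8  wr:9  — WAW R0: wait I1 write@5
I4  is:10  ro:11  ex:16  wr:17  — WAW R0: wait I3 write@9
I5  is:11  ro:18  ex:20  wr:21  — RAW R0: wait I4 write@17
I6  is:22  ro:23  ex:24  wr:25  — WAW R4: wait I5 write@21
I7  is:26  ro:27  ex:28  wr:29  — struct: A0 busy until I6 writes@25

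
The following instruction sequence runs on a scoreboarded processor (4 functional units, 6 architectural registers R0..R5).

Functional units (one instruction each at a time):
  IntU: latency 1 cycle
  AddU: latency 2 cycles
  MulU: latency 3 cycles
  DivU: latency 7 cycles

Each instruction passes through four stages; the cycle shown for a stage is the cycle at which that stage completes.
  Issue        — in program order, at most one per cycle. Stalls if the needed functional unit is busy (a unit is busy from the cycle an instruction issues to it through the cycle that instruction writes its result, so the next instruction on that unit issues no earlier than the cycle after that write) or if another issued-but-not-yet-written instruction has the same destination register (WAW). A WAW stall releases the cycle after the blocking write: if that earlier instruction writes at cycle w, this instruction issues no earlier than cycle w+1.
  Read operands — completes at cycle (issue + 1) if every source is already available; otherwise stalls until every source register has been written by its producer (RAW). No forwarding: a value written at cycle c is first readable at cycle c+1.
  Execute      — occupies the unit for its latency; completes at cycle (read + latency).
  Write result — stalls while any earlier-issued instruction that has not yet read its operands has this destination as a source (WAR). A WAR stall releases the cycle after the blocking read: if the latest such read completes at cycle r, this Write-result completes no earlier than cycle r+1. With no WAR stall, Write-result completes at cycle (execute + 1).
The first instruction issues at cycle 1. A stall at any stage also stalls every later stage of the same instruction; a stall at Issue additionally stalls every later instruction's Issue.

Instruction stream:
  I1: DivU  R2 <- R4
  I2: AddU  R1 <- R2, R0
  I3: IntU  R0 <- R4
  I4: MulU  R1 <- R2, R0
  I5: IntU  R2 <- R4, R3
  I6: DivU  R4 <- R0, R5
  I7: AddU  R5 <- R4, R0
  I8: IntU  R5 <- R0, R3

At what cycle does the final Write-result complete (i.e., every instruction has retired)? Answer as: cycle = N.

[1] issue I1 (DivU)
[2] I1 read-ops, issue I2 (AddU)
[3] issue I3 (IntU)
[4] I3 read-ops
[5] I3 finished on IntU
[9] I1 finished on DivU
[10] I1→R2
[11] I2 read-ops
[12] I3→R0
[13] I2 finished on AddU
[14] I2→R1
[15] issue I4 (MulU)
[16] I4 read-ops, issue I5 (IntU)
[17] I5 read-ops, issue I6 (DivU)
[18] I5 finished on IntU, I6 read-ops, issue I7 (AddU)
[19] I4 finished on MulU, I5→R2
[20] I4→R1
[25] I6 finished on DivU
[26] I6→R4
[27] I7 read-ops
[29] I7 finished on AddU
[30] I7→R5
[31] issue I8 (IntU)
[32] I8 read-ops
[33] I8 finished on IntU
[34] I8→R5

cycle = 34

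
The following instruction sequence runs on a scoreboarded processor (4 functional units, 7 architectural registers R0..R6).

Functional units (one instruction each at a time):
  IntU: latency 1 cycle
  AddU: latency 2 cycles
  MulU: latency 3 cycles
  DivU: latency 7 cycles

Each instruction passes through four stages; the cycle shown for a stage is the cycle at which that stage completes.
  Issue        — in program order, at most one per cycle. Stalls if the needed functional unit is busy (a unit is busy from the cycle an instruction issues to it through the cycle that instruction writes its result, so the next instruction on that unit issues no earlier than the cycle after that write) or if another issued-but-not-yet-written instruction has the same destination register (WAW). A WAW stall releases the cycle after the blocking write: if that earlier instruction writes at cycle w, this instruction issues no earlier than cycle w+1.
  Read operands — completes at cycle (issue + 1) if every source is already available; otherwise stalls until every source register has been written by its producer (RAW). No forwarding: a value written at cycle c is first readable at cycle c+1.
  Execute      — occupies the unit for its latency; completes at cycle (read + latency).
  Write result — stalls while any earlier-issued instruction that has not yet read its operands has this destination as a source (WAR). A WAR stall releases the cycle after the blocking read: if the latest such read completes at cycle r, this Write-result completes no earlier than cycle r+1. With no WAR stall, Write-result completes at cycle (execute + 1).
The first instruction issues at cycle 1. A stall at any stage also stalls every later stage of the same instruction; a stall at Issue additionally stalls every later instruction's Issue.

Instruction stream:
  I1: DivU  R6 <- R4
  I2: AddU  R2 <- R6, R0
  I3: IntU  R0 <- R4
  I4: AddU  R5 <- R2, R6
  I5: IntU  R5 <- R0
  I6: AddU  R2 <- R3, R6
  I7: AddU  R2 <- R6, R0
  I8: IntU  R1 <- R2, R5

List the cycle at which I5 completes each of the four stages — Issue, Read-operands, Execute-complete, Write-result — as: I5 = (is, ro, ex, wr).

I5 = (20, 21, 22, 23)

1) issue 1, read 2, done 9, write 10
2) issue 2, read 11, done 13, write 14  <RAW R6: wait I1 write@10>
3) issue 3, read 4, done 5, write 12  <WAR R0: wait I2 read@11>
4) issue 15, read 16, done 18, write 19  <struct: AddU busy until I2 writes@14>
5) issue 20, read 21, done 22, write 23  <WAW R5: wait I4 write@19>
6) issue 21, read 22, done 24, write 25
7) issue 26, read 27, done 29, write 30  <struct: AddU busy until I6 writes@25>
8) issue 27, read 31, done 32, write 33  <RAW R2: wait I7 write@30>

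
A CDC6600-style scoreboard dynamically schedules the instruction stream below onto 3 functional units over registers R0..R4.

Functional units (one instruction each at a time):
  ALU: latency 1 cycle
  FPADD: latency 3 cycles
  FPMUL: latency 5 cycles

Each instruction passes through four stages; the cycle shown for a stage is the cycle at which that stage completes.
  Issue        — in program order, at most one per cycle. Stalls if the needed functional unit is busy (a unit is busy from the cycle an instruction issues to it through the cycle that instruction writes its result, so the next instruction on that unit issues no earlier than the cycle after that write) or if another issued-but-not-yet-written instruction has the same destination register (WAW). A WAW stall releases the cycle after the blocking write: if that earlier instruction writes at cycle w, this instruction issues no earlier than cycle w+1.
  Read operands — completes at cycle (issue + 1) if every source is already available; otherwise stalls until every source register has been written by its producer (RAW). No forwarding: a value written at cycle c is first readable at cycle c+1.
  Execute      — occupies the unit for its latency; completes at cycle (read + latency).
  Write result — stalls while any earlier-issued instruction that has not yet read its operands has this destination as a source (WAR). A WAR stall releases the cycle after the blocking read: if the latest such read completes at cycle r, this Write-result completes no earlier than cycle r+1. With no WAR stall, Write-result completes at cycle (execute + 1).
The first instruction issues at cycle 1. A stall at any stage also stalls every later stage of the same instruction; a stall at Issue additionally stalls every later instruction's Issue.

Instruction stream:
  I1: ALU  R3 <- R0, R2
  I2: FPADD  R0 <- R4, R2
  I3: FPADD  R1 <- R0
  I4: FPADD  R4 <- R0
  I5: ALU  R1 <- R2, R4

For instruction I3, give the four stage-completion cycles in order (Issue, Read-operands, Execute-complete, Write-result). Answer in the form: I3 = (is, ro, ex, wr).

I3 = (8, 9, 12, 13)

c1: I1 dispatched to ALU
c2: I1 operands ready | I2 dispatched to FPADD
c3: I1 complete | I2 operands ready
c4: R3←I1
c6: I2 complete
c7: R0←I2
c8: I3 dispatched to FPADD
c9: I3 operands ready
c12: I3 complete
c13: R1←I3
c14: I4 dispatched to FPADD
c15: I4 operands ready | I5 dispatched to ALU
c18: I4 complete
c19: R4←I4
c20: I5 operands ready
c21: I5 complete
c22: R1←I5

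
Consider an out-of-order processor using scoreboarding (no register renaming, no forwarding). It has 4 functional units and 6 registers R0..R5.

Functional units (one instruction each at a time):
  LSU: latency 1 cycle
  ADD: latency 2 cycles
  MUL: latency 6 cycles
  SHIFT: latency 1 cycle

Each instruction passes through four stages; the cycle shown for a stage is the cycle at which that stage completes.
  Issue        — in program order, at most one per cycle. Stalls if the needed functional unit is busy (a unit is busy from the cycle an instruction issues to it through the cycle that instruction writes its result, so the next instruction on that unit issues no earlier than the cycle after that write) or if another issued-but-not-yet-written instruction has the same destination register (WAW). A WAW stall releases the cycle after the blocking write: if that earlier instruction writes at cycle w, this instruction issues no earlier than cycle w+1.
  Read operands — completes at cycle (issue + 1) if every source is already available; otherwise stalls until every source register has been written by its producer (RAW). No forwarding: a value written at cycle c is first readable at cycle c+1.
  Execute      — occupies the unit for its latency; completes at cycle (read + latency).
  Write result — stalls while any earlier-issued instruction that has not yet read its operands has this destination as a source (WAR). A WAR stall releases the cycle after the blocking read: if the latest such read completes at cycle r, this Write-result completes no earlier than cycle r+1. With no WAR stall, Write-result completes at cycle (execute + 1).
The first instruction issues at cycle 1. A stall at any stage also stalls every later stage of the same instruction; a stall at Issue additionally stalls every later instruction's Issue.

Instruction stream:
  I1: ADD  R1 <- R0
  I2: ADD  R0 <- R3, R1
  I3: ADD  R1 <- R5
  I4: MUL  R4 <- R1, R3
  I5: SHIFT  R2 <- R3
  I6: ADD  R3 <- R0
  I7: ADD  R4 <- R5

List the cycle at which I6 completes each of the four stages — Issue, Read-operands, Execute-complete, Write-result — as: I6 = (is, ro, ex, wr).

[1] I1 issues→ADD
[2] I1 reads
[4] I1 exec-done
[5] I1 writes R1
[6] I2 issues→ADD
[7] I2 reads
[9] I2 exec-done
[10] I2 writes R0
[11] I3 issues→ADD
[12] I3 reads | I4 issues→MUL
[13] I5 issues→SHIFT
[14] I3 exec-done | I5 reads
[15] I3 writes R1 | I5 exec-done
[16] I4 reads | I5 writes R2 | I6 issues→ADD
[17] I6 reads
[19] I6 exec-done
[20] I6 writes R3
[22] I4 exec-done
[23] I4 writes R4
[24] I7 issues→ADD
[25] I7 reads
[27] I7 exec-done
[28] I7 writes R4

I6 = (16, 17, 19, 20)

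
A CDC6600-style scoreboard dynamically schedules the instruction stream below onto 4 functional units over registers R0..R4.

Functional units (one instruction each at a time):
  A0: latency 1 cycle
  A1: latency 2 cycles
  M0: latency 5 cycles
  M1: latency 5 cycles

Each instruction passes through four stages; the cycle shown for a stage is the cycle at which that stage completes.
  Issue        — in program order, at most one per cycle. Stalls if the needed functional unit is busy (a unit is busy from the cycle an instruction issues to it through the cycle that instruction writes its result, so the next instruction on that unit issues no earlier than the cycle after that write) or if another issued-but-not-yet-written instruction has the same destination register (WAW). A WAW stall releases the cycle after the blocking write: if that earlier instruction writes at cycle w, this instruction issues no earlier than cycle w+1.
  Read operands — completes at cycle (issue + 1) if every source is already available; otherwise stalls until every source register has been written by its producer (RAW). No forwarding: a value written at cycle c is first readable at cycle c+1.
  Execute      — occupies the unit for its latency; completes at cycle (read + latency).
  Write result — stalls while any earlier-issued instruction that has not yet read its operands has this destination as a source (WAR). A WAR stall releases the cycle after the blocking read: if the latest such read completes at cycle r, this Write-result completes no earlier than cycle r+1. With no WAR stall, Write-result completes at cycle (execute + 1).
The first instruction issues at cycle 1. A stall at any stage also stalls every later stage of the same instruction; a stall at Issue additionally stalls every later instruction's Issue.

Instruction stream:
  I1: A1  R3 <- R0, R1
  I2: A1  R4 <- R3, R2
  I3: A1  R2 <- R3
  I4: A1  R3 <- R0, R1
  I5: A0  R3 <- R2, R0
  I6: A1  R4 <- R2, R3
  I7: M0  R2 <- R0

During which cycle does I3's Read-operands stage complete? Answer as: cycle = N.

cycle = 12

cycle 1: I1 issues→A1
cycle 2: I1 reads
cycle 4: I1 exec-done
cycle 5: I1 writes R3
cycle 6: I2 issues→A1
cycle 7: I2 reads
cycle 9: I2 exec-done
cycle 10: I2 writes R4
cycle 11: I3 issues→A1
cycle 12: I3 reads
cycle 14: I3 exec-done
cycle 15: I3 writes R2
cycle 16: I4 issues→A1
cycle 17: I4 reads
cycle 19: I4 exec-done
cycle 20: I4 writes R3
cycle 21: I5 issues→A0
cycle 22: I5 reads | I6 issues→A1
cycle 23: I5 exec-done | I7 issues→M0
cycle 24: I5 writes R3 | I7 reads
cycle 25: I6 reads
cycle 27: I6 exec-done
cycle 28: I6 writes R4
cycle 29: I7 exec-done
cycle 30: I7 writes R2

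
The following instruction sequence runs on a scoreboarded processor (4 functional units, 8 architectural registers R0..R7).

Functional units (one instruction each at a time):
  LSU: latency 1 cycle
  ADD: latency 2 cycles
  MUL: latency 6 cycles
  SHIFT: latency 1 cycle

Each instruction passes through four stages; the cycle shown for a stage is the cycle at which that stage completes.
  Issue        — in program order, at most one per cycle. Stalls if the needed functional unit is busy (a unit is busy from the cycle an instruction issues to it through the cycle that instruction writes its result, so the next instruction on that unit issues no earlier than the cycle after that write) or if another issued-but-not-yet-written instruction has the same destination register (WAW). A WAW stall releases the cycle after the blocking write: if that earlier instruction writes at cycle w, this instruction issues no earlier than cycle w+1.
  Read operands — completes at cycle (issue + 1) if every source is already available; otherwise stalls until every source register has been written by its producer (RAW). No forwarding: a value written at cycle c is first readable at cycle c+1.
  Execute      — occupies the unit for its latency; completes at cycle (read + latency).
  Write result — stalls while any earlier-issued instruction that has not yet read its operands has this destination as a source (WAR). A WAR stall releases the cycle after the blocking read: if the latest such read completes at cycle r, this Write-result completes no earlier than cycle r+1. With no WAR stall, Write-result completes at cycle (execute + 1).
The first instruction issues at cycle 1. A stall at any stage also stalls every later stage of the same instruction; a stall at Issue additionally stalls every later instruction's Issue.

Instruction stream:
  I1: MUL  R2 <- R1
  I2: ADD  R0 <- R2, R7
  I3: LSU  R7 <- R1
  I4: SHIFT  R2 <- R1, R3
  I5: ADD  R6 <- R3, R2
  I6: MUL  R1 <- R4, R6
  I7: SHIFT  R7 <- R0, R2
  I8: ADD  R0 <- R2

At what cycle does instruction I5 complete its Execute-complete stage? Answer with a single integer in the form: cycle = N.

cycle = 17

cycle 1: I1 dispatched to MUL
cycle 2: I1 operands ready · I2 dispatched to ADD
cycle 3: I3 dispatched to LSU
cycle 4: I3 operands ready
cycle 5: I3 complete
cycle 8: I1 complete
cycle 9: R2←I1
cycle 10: I2 operands ready · I4 dispatched to SHIFT
cycle 11: R7←I3 · I4 operands ready
cycle 12: I2 complete · I4 complete
cycle 13: R0←I2 · R2←I4
cycle 14: I5 dispatched to ADD
cycle 15: I5 operands ready · I6 dispatched to MUL
cycle 16: I7 dispatched to SHIFT
cycle 17: I5 complete · I7 operands ready
cycle 18: R6←I5 · I7 complete
cycle 19: I6 operands ready · R7←I7 · I8 dispatched to ADD
cycle 20: I8 operands ready
cycle 22: I8 complete
cycle 23: R0←I8
cycle 25: I6 complete
cycle 26: R1←I6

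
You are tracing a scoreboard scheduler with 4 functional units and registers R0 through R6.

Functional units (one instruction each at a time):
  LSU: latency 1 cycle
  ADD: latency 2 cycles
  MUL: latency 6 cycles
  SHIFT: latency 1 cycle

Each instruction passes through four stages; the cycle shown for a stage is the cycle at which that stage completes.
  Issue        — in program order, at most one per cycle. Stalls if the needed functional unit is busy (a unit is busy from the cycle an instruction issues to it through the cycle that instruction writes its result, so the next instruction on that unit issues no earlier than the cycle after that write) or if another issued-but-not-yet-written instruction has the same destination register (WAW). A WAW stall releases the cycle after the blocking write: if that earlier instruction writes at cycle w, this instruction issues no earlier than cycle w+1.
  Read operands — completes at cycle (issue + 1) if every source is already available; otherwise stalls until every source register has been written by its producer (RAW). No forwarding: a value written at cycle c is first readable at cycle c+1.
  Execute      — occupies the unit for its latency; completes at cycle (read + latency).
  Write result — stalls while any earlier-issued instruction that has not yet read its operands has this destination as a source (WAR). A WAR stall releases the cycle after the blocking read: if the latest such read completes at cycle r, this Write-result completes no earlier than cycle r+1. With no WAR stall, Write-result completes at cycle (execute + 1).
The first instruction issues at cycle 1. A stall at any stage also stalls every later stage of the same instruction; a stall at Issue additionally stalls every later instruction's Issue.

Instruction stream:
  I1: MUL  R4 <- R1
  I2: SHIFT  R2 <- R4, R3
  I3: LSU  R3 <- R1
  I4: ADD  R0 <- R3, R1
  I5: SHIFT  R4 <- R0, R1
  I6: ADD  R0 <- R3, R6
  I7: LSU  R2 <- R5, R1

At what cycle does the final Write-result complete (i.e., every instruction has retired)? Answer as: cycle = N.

  I1 | 1 | 2 | 8 | 9
  I2 | 2 | 10 | 11 | 12   RAW R4: wait I1 write@9
  I3 | 3 | 4 | 5 | 11   WAR R3: wait I2 read@10
  I4 | 4 | 12 | 14 | 15   RAW R3: wait I3 write@11
  I5 | 13 | 16 | 17 | 18   struct: SHIFT busy until I2 writes@12 · RAW R0: wait I4 write@15
  I6 | 16 | 17 | 19 | 20   struct: ADD busy until I4 writes@15
  I7 | 17 | 18 | 19 | 20

cycle = 20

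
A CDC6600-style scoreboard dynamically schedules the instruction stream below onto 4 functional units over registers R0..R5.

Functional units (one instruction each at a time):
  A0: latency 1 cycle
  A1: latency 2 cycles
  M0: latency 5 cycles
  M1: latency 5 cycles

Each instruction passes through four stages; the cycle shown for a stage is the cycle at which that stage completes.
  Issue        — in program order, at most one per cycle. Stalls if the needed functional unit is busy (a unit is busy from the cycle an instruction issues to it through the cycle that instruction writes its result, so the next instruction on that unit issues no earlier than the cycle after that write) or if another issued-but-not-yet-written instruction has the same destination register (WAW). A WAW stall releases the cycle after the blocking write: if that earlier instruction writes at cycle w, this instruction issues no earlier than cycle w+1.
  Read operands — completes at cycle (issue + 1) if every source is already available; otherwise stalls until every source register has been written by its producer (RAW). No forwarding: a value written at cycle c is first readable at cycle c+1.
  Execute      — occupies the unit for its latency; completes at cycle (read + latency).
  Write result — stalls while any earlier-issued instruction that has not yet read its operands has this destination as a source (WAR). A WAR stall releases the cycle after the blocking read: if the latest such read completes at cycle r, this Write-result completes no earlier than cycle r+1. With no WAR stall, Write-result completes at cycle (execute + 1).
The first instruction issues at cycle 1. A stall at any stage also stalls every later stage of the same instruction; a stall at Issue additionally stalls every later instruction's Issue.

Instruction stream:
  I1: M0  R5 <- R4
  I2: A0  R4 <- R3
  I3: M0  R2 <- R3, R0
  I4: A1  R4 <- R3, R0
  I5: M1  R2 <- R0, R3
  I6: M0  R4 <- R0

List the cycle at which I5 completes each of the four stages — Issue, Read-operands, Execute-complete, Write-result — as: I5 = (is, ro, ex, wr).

I5 = (17, 18, 23, 24)

t=1  I1 issues→M0
t=2  I1 reads, I2 issues→A0
t=3  I2 reads
t=4  I2 exec-done
t=5  I2 writes R4
t=7  I1 exec-done
t=8  I1 writes R5
t=9  I3 issues→M0
t=10  I3 reads, I4 issues→A1
t=11  I4 reads
t=13  I4 exec-done
t=14  I4 writes R4
t=15  I3 exec-done
t=16  I3 writes R2
t=17  I5 issues→M1
t=18  I5 reads, I6 issues→M0
t=19  I6 reads
t=23  I5 exec-done
t=24  I5 writes R2, I6 exec-done
t=25  I6 writes R4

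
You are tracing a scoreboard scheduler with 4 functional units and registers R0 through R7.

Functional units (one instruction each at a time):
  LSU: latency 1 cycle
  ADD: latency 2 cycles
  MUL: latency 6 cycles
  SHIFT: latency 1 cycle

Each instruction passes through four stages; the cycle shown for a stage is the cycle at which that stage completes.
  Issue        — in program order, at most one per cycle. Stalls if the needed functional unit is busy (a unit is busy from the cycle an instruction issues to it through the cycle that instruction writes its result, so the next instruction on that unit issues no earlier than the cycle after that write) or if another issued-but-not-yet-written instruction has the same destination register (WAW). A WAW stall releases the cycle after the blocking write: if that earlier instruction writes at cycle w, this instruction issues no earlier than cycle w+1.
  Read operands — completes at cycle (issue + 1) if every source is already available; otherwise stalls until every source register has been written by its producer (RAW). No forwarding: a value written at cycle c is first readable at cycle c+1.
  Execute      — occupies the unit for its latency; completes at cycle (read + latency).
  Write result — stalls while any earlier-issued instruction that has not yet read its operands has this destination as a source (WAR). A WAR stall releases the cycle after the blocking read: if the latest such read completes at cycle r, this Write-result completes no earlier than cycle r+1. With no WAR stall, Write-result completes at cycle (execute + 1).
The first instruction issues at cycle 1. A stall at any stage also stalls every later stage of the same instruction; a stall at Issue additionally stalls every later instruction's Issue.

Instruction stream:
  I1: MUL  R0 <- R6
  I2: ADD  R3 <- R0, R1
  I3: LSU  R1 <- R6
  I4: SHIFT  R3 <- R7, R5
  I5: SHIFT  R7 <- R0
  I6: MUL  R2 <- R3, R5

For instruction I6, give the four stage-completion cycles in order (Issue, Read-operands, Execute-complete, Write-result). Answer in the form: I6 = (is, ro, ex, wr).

I6 = (19, 20, 26, 27)

cycle 1: I1 dispatched to MUL
cycle 2: I1 operands ready | I2 dispatched to ADD
cycle 3: I3 dispatched to LSU
cycle 4: I3 operands ready
cycle 5: I3 complete
cycle 8: I1 complete
cycle 9: R0←I1
cycle 10: I2 operands ready
cycle 11: R1←I3
cycle 12: I2 complete
cycle 13: R3←I2
cycle 14: I4 dispatched to SHIFT
cycle 15: I4 operands ready
cycle 16: I4 complete
cycle 17: R3←I4
cycle 18: I5 dispatched to SHIFT
cycle 19: I5 operands ready | I6 dispatched to MUL
cycle 20: I5 complete | I6 operands ready
cycle 21: R7←I5
cycle 26: I6 complete
cycle 27: R2←I6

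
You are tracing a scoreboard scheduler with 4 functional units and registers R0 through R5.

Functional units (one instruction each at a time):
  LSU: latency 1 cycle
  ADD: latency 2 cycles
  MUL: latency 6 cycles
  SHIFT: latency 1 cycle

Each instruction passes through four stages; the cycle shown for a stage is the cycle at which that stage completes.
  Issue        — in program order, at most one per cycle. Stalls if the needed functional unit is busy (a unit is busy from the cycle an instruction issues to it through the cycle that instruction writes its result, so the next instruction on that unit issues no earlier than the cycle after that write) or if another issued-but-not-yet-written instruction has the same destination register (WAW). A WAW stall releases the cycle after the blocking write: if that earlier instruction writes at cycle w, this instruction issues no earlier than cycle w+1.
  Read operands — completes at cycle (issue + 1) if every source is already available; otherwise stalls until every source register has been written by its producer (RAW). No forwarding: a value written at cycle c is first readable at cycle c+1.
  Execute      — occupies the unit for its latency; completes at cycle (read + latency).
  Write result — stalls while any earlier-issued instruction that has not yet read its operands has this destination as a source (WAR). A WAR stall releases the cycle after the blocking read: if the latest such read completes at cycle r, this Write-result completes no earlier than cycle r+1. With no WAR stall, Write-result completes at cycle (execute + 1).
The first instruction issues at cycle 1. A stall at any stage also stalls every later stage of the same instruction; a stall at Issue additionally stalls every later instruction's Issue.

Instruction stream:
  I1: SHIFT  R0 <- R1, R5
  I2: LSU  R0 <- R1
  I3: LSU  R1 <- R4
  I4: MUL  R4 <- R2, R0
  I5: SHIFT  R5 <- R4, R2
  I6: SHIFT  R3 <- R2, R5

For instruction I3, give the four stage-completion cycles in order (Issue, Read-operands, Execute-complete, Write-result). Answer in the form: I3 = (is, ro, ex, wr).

I1  is:1  ro:2  ex:3  wr:4
I2  is:5  ro:6  ex:7  wr:8  — WAW R0: wait I1 write@4
I3  is:9  ro:10  ex:11  wr:12  — struct: LSU busy until I2 writes@8
I4  is:10  ro:11  ex:17  wr:18
I5  is:11  ro:19  ex:20  wr:21  — RAW R4: wait I4 write@18
I6  is:22  ro:23  ex:24  wr:25  — struct: SHIFT busy until I5 writes@21

I3 = (9, 10, 11, 12)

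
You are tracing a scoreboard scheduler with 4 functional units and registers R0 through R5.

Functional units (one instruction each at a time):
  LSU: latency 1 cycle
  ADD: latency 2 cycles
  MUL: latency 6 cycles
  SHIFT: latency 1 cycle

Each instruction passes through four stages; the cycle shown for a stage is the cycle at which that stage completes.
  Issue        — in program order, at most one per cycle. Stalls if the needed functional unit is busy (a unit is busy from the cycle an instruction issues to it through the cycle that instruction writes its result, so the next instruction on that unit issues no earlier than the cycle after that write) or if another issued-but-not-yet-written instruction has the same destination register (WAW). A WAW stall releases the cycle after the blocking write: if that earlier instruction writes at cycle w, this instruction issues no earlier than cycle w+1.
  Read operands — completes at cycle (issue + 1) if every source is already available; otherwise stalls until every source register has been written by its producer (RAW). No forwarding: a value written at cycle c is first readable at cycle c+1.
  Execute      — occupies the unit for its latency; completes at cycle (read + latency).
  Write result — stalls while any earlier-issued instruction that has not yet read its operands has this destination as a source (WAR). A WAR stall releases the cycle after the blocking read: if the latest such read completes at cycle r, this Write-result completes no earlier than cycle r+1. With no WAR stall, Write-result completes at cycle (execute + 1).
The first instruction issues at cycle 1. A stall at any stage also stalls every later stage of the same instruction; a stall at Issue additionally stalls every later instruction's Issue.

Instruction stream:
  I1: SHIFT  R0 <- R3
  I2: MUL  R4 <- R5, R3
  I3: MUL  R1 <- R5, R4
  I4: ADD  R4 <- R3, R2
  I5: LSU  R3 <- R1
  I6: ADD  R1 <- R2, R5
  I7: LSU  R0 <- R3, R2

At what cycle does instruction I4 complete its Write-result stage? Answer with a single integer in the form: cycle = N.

1) issue 1, read 2, done 3, write 4
2) issue 2, read 3, done 9, write 10
3) issue 11, read 12, done 18, write 19  <struct: MUL busy until I2 writes@10>
4) issue 12, read 13, done 15, write 16
5) issue 13, read 20, done 21, write 22  <RAW R1: wait I3 write@19>
6) issue 20, read 21, done 23, write 24  <WAW R1: wait I3 write@19>
7) issue 23, read 24, done 25, write 26  <struct: LSU busy until I5 writes@22>

cycle = 16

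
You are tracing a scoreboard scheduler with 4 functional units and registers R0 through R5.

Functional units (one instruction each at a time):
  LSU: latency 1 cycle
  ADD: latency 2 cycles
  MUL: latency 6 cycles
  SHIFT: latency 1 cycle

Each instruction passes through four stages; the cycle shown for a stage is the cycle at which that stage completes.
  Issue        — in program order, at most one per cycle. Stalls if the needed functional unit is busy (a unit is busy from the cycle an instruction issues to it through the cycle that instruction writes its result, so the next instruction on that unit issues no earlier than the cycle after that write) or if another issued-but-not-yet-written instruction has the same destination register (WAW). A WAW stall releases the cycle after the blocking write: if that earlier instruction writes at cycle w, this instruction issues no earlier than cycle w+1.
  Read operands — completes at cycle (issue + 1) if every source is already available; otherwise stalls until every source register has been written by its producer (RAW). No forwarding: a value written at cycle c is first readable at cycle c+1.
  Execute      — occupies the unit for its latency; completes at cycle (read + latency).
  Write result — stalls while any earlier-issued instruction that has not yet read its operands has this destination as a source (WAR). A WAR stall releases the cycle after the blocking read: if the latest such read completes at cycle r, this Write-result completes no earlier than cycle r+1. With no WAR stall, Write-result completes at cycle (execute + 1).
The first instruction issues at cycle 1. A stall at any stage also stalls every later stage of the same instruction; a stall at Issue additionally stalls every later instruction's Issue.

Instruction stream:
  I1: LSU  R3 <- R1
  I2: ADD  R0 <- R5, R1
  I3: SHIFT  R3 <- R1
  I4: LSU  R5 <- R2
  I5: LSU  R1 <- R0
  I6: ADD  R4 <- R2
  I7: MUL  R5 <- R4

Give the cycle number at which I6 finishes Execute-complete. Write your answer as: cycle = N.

[I1] 1/2/3/4
[I2] 2/3/5/6
[I3] 5/6/7/8  (WAW R3: wait I1 write@4)
[I4] 6/7/8/9
[I5] 10/11/12/13  (struct: LSU busy until I4 writes@9)
[I6] 11/12/14/15
[I7] 12/16/22/23  (RAW R4: wait I6 write@15)

cycle = 14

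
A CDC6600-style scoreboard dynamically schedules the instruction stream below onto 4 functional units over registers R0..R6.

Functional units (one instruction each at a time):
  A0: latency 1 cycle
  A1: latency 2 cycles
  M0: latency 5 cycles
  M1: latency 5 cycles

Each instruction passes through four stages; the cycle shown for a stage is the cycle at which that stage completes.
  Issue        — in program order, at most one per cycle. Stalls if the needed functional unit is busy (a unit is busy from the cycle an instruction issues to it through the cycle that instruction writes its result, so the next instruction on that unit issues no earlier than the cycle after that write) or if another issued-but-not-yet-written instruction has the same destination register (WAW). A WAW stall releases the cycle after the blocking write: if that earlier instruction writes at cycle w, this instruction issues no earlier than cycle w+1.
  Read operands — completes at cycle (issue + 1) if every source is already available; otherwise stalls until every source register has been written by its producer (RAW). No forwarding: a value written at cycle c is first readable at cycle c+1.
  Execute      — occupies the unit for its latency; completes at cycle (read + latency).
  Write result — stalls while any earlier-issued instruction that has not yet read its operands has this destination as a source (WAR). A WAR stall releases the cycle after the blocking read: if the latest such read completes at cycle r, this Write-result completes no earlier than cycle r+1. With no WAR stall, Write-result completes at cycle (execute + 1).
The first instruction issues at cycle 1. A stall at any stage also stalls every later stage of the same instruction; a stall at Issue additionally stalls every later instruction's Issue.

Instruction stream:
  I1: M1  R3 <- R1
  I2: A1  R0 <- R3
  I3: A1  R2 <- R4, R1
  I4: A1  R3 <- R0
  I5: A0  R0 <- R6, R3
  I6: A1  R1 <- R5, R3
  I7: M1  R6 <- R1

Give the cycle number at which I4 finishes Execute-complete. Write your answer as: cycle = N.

cycle = 21

[I1] 1/2/7/8
[I2] 2/9/11/12  (RAW R3: wait I1 write@8)
[I3] 13/14/16/17  (struct: A1 busy until I2 writes@12)
[I4] 18/19/21/22  (struct: A1 busy until I3 writes@17)
[I5] 19/23/24/25  (RAW R3: wait I4 write@22)
[I6] 23/24/26/27  (struct: A1 busy until I4 writes@22)
[I7] 24/28/33/34  (RAW R1: wait I6 write@27)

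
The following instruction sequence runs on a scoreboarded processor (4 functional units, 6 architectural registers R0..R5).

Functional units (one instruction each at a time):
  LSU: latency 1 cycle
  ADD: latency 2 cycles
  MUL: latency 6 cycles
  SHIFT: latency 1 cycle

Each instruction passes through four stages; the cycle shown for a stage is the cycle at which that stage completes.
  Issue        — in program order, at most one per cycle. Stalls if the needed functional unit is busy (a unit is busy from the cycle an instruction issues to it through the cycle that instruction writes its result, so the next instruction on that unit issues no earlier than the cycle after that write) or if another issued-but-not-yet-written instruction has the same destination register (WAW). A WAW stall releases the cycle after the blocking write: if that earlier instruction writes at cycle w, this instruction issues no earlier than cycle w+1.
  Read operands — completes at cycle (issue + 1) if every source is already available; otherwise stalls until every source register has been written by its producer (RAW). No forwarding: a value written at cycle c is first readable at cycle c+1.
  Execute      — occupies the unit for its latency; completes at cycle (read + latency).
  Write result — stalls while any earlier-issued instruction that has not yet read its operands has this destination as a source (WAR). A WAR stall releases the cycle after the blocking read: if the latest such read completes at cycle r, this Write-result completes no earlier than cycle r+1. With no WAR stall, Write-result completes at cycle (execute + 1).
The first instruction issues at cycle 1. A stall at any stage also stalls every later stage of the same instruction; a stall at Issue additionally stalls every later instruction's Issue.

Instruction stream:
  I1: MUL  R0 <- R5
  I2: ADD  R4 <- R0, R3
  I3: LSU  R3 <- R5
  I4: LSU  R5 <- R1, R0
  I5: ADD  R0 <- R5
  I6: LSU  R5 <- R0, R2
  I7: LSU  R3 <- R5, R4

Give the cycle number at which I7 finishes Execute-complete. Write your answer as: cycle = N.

cycle = 25

c1: I1→MUL
c2: I1 RO | I2→ADD
c3: I3→LSU
c4: I3 RO
c5: I3 EX
c8: I1 EX
c9: I1 WR R0
c10: I2 RO
c11: I3 WR R3
c12: I2 EX | I4→LSU
c13: I2 WR R4 | I4 RO
c14: I4 EX | I5→ADD
c15: I4 WR R5
c16: I5 RO | I6→LSU
c18: I5 EX
c19: I5 WR R0
c20: I6 RO
c21: I6 EX
c22: I6 WR R5
c23: I7→LSU
c24: I7 RO
c25: I7 EX
c26: I7 WR R3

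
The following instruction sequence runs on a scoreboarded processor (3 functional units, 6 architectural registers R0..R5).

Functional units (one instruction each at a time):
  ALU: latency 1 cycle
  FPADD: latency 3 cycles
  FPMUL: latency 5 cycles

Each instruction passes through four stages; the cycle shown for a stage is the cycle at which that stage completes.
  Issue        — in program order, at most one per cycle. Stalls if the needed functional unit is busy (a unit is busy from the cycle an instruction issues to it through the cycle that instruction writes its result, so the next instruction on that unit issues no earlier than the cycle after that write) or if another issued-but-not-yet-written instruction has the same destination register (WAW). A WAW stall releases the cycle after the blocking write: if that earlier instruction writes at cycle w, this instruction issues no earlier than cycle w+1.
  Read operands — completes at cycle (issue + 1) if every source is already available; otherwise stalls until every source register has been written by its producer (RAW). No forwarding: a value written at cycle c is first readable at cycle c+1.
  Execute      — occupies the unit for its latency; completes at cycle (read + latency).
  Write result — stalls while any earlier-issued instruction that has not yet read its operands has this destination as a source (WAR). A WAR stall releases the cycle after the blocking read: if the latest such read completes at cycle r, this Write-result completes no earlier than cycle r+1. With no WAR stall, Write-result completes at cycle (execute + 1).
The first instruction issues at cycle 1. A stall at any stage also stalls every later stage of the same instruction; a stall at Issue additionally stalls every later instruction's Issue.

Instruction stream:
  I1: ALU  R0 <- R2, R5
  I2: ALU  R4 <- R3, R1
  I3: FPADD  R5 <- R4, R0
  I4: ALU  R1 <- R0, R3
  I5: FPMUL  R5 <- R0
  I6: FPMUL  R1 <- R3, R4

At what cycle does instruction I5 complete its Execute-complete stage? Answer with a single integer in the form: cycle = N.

cycle 1: I1 dispatched to ALU
cycle 2: I1 operands ready
cycle 3: I1 complete
cycle 4: R0←I1
cycle 5: I2 dispatched to ALU
cycle 6: I2 operands ready | I3 dispatched to FPADD
cycle 7: I2 complete
cycle 8: R4←I2
cycle 9: I3 operands ready | I4 dispatched to ALU
cycle 10: I4 operands ready
cycle 11: I4 complete
cycle 12: I3 complete | R1←I4
cycle 13: R5←I3
cycle 14: I5 dispatched to FPMUL
cycle 15: I5 operands ready
cycle 20: I5 complete
cycle 21: R5←I5
cycle 22: I6 dispatched to FPMUL
cycle 23: I6 operands ready
cycle 28: I6 complete
cycle 29: R1←I6

cycle = 20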